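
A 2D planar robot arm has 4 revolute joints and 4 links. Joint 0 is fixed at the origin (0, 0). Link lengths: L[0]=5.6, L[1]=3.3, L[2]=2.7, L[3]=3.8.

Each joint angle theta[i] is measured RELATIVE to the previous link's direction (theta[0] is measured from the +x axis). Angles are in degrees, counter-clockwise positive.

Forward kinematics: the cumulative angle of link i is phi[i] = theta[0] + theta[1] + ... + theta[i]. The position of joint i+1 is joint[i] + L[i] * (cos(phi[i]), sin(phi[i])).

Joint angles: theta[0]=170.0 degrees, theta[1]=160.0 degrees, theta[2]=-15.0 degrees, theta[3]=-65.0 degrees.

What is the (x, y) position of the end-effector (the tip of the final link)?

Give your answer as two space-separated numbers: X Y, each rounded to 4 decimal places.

joint[0] = (0.0000, 0.0000)  (base)
link 0: phi[0] = 170 = 170 deg
  cos(170 deg) = -0.9848, sin(170 deg) = 0.1736
  joint[1] = (0.0000, 0.0000) + 5.6 * (-0.9848, 0.1736) = (0.0000 + -5.5149, 0.0000 + 0.9724) = (-5.5149, 0.9724)
link 1: phi[1] = 170 + 160 = 330 deg
  cos(330 deg) = 0.8660, sin(330 deg) = -0.5000
  joint[2] = (-5.5149, 0.9724) + 3.3 * (0.8660, -0.5000) = (-5.5149 + 2.8579, 0.9724 + -1.6500) = (-2.6570, -0.6776)
link 2: phi[2] = 170 + 160 + -15 = 315 deg
  cos(315 deg) = 0.7071, sin(315 deg) = -0.7071
  joint[3] = (-2.6570, -0.6776) + 2.7 * (0.7071, -0.7071) = (-2.6570 + 1.9092, -0.6776 + -1.9092) = (-0.7479, -2.5868)
link 3: phi[3] = 170 + 160 + -15 + -65 = 250 deg
  cos(250 deg) = -0.3420, sin(250 deg) = -0.9397
  joint[4] = (-0.7479, -2.5868) + 3.8 * (-0.3420, -0.9397) = (-0.7479 + -1.2997, -2.5868 + -3.5708) = (-2.0475, -6.1576)
End effector: (-2.0475, -6.1576)

Answer: -2.0475 -6.1576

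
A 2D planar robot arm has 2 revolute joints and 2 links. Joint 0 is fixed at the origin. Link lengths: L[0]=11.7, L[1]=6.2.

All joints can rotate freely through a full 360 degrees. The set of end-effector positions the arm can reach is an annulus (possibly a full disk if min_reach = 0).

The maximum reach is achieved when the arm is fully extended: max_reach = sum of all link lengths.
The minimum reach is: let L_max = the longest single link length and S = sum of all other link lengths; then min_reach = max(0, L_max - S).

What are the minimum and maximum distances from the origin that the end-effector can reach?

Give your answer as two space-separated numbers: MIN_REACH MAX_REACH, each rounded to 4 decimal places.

Link lengths: [11.7, 6.2]
max_reach = 11.7 + 6.2 = 17.9
L_max = max([11.7, 6.2]) = 11.7
S (sum of others) = 17.9 - 11.7 = 6.2
min_reach = max(0, 11.7 - 6.2) = max(0, 5.5) = 5.5

Answer: 5.5000 17.9000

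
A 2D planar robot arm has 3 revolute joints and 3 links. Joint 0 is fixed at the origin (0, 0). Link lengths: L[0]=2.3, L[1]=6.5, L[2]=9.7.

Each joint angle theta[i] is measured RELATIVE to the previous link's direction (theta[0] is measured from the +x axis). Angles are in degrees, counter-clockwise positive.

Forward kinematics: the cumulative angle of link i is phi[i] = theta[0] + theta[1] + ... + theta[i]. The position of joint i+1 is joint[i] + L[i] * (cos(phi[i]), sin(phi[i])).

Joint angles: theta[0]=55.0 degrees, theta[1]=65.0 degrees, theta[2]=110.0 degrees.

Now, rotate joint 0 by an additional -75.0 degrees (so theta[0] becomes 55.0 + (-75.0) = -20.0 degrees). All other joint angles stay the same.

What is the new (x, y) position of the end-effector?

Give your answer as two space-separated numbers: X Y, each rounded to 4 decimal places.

joint[0] = (0.0000, 0.0000)  (base)
link 0: phi[0] = -20 = -20 deg
  cos(-20 deg) = 0.9397, sin(-20 deg) = -0.3420
  joint[1] = (0.0000, 0.0000) + 2.3 * (0.9397, -0.3420) = (0.0000 + 2.1613, 0.0000 + -0.7866) = (2.1613, -0.7866)
link 1: phi[1] = -20 + 65 = 45 deg
  cos(45 deg) = 0.7071, sin(45 deg) = 0.7071
  joint[2] = (2.1613, -0.7866) + 6.5 * (0.7071, 0.7071) = (2.1613 + 4.5962, -0.7866 + 4.5962) = (6.7575, 3.8095)
link 2: phi[2] = -20 + 65 + 110 = 155 deg
  cos(155 deg) = -0.9063, sin(155 deg) = 0.4226
  joint[3] = (6.7575, 3.8095) + 9.7 * (-0.9063, 0.4226) = (6.7575 + -8.7912, 3.8095 + 4.0994) = (-2.0337, 7.9089)
End effector: (-2.0337, 7.9089)

Answer: -2.0337 7.9089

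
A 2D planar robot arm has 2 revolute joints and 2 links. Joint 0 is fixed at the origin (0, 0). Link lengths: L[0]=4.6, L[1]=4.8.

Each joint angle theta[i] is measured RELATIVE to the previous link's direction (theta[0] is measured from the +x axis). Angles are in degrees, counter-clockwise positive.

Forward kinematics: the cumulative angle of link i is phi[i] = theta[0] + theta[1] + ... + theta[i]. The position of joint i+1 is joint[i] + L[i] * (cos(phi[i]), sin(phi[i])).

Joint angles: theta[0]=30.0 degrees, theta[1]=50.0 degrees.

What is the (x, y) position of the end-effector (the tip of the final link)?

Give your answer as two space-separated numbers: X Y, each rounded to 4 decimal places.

joint[0] = (0.0000, 0.0000)  (base)
link 0: phi[0] = 30 = 30 deg
  cos(30 deg) = 0.8660, sin(30 deg) = 0.5000
  joint[1] = (0.0000, 0.0000) + 4.6 * (0.8660, 0.5000) = (0.0000 + 3.9837, 0.0000 + 2.3000) = (3.9837, 2.3000)
link 1: phi[1] = 30 + 50 = 80 deg
  cos(80 deg) = 0.1736, sin(80 deg) = 0.9848
  joint[2] = (3.9837, 2.3000) + 4.8 * (0.1736, 0.9848) = (3.9837 + 0.8335, 2.3000 + 4.7271) = (4.8172, 7.0271)
End effector: (4.8172, 7.0271)

Answer: 4.8172 7.0271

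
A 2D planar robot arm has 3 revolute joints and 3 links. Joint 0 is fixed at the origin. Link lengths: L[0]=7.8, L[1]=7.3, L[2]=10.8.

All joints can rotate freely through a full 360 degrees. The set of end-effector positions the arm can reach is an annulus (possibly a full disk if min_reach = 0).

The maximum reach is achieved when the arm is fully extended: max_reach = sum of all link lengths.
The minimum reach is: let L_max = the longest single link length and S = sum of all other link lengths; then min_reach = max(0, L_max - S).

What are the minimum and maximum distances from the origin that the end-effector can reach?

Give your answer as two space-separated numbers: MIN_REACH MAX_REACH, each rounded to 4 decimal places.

Link lengths: [7.8, 7.3, 10.8]
max_reach = 7.8 + 7.3 + 10.8 = 25.9
L_max = max([7.8, 7.3, 10.8]) = 10.8
S (sum of others) = 25.9 - 10.8 = 15.1
min_reach = max(0, 10.8 - 15.1) = max(0, -4.3) = 0

Answer: 0.0000 25.9000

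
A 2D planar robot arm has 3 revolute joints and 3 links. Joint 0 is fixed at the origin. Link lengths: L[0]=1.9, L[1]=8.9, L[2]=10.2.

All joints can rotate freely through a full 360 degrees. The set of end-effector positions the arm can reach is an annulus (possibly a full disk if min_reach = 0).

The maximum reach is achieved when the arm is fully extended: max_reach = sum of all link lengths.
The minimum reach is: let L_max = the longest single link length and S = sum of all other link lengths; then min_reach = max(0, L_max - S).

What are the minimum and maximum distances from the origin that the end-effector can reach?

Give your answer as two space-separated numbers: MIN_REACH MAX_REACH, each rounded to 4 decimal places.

Link lengths: [1.9, 8.9, 10.2]
max_reach = 1.9 + 8.9 + 10.2 = 21
L_max = max([1.9, 8.9, 10.2]) = 10.2
S (sum of others) = 21 - 10.2 = 10.8
min_reach = max(0, 10.2 - 10.8) = max(0, -0.6) = 0

Answer: 0.0000 21.0000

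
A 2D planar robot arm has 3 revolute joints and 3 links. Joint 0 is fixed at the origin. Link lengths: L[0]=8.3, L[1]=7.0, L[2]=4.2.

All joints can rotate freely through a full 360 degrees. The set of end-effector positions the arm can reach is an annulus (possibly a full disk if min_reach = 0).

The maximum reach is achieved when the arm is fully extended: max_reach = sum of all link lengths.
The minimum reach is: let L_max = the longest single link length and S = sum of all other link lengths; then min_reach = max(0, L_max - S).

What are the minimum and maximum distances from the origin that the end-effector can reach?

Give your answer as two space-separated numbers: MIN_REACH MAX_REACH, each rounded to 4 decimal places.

Answer: 0.0000 19.5000

Derivation:
Link lengths: [8.3, 7.0, 4.2]
max_reach = 8.3 + 7 + 4.2 = 19.5
L_max = max([8.3, 7.0, 4.2]) = 8.3
S (sum of others) = 19.5 - 8.3 = 11.2
min_reach = max(0, 8.3 - 11.2) = max(0, -2.9) = 0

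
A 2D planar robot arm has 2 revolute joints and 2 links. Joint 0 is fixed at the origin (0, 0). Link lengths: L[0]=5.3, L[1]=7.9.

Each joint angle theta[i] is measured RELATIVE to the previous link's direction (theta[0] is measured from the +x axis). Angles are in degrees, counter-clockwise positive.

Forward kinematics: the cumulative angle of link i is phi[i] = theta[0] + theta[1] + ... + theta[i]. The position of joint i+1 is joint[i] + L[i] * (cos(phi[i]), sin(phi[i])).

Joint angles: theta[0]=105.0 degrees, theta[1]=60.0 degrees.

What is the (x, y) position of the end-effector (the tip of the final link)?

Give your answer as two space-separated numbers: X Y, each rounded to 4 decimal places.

Answer: -9.0026 7.1641

Derivation:
joint[0] = (0.0000, 0.0000)  (base)
link 0: phi[0] = 105 = 105 deg
  cos(105 deg) = -0.2588, sin(105 deg) = 0.9659
  joint[1] = (0.0000, 0.0000) + 5.3 * (-0.2588, 0.9659) = (0.0000 + -1.3717, 0.0000 + 5.1194) = (-1.3717, 5.1194)
link 1: phi[1] = 105 + 60 = 165 deg
  cos(165 deg) = -0.9659, sin(165 deg) = 0.2588
  joint[2] = (-1.3717, 5.1194) + 7.9 * (-0.9659, 0.2588) = (-1.3717 + -7.6308, 5.1194 + 2.0447) = (-9.0026, 7.1641)
End effector: (-9.0026, 7.1641)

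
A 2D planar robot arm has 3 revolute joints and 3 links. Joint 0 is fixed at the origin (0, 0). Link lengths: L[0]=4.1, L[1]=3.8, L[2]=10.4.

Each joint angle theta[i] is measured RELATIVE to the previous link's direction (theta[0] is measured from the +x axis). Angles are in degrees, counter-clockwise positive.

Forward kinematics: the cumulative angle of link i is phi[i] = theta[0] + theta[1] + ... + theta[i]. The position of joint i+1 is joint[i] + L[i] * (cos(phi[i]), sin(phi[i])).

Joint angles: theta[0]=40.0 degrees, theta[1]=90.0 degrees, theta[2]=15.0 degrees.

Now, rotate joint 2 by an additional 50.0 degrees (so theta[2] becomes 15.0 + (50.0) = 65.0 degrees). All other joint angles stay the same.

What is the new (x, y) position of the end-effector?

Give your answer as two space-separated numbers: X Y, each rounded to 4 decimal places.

Answer: -9.3474 2.8547

Derivation:
joint[0] = (0.0000, 0.0000)  (base)
link 0: phi[0] = 40 = 40 deg
  cos(40 deg) = 0.7660, sin(40 deg) = 0.6428
  joint[1] = (0.0000, 0.0000) + 4.1 * (0.7660, 0.6428) = (0.0000 + 3.1408, 0.0000 + 2.6354) = (3.1408, 2.6354)
link 1: phi[1] = 40 + 90 = 130 deg
  cos(130 deg) = -0.6428, sin(130 deg) = 0.7660
  joint[2] = (3.1408, 2.6354) + 3.8 * (-0.6428, 0.7660) = (3.1408 + -2.4426, 2.6354 + 2.9110) = (0.6982, 5.5464)
link 2: phi[2] = 40 + 90 + 65 = 195 deg
  cos(195 deg) = -0.9659, sin(195 deg) = -0.2588
  joint[3] = (0.6982, 5.5464) + 10.4 * (-0.9659, -0.2588) = (0.6982 + -10.0456, 5.5464 + -2.6917) = (-9.3474, 2.8547)
End effector: (-9.3474, 2.8547)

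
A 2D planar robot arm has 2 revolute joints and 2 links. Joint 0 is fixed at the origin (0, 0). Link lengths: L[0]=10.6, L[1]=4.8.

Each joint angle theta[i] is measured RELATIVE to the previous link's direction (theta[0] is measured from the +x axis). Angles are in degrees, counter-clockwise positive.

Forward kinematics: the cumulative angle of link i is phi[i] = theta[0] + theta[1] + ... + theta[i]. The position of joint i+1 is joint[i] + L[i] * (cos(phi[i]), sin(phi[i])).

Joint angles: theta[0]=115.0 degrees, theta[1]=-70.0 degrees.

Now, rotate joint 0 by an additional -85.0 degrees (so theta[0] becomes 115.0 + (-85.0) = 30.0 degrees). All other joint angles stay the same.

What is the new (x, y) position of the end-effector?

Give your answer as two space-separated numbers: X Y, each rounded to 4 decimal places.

joint[0] = (0.0000, 0.0000)  (base)
link 0: phi[0] = 30 = 30 deg
  cos(30 deg) = 0.8660, sin(30 deg) = 0.5000
  joint[1] = (0.0000, 0.0000) + 10.6 * (0.8660, 0.5000) = (0.0000 + 9.1799, 0.0000 + 5.3000) = (9.1799, 5.3000)
link 1: phi[1] = 30 + -70 = -40 deg
  cos(-40 deg) = 0.7660, sin(-40 deg) = -0.6428
  joint[2] = (9.1799, 5.3000) + 4.8 * (0.7660, -0.6428) = (9.1799 + 3.6770, 5.3000 + -3.0854) = (12.8569, 2.2146)
End effector: (12.8569, 2.2146)

Answer: 12.8569 2.2146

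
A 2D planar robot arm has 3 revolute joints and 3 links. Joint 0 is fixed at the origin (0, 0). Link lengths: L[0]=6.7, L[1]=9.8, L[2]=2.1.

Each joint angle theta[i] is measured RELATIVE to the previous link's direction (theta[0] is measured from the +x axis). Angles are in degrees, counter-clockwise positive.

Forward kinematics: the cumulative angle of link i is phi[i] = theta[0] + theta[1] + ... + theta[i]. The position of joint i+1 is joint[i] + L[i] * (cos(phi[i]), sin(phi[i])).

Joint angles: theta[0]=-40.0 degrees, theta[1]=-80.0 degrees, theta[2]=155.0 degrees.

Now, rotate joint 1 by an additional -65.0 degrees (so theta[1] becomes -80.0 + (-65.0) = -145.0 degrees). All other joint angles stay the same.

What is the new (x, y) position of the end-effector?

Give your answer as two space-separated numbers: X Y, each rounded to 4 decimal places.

joint[0] = (0.0000, 0.0000)  (base)
link 0: phi[0] = -40 = -40 deg
  cos(-40 deg) = 0.7660, sin(-40 deg) = -0.6428
  joint[1] = (0.0000, 0.0000) + 6.7 * (0.7660, -0.6428) = (0.0000 + 5.1325, 0.0000 + -4.3067) = (5.1325, -4.3067)
link 1: phi[1] = -40 + -145 = -185 deg
  cos(-185 deg) = -0.9962, sin(-185 deg) = 0.0872
  joint[2] = (5.1325, -4.3067) + 9.8 * (-0.9962, 0.0872) = (5.1325 + -9.7627, -4.3067 + 0.8541) = (-4.6302, -3.4526)
link 2: phi[2] = -40 + -145 + 155 = -30 deg
  cos(-30 deg) = 0.8660, sin(-30 deg) = -0.5000
  joint[3] = (-4.6302, -3.4526) + 2.1 * (0.8660, -0.5000) = (-4.6302 + 1.8187, -3.4526 + -1.0500) = (-2.8116, -4.5026)
End effector: (-2.8116, -4.5026)

Answer: -2.8116 -4.5026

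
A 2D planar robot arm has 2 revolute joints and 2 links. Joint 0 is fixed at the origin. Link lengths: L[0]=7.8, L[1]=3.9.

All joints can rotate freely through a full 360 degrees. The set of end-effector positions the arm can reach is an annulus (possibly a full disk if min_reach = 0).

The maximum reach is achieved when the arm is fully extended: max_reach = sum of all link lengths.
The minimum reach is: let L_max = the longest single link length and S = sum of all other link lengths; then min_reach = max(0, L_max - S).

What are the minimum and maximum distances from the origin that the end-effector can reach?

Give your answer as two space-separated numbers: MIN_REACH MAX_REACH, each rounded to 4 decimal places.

Answer: 3.9000 11.7000

Derivation:
Link lengths: [7.8, 3.9]
max_reach = 7.8 + 3.9 = 11.7
L_max = max([7.8, 3.9]) = 7.8
S (sum of others) = 11.7 - 7.8 = 3.9
min_reach = max(0, 7.8 - 3.9) = max(0, 3.9) = 3.9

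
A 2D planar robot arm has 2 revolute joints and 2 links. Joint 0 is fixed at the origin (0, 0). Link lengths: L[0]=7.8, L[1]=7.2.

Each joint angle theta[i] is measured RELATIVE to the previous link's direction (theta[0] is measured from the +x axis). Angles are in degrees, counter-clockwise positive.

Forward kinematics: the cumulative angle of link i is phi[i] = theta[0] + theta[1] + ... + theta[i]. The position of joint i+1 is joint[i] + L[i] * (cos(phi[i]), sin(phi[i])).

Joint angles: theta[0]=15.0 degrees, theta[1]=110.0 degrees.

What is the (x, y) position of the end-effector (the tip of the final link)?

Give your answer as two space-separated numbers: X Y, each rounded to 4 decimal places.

joint[0] = (0.0000, 0.0000)  (base)
link 0: phi[0] = 15 = 15 deg
  cos(15 deg) = 0.9659, sin(15 deg) = 0.2588
  joint[1] = (0.0000, 0.0000) + 7.8 * (0.9659, 0.2588) = (0.0000 + 7.5342, 0.0000 + 2.0188) = (7.5342, 2.0188)
link 1: phi[1] = 15 + 110 = 125 deg
  cos(125 deg) = -0.5736, sin(125 deg) = 0.8192
  joint[2] = (7.5342, 2.0188) + 7.2 * (-0.5736, 0.8192) = (7.5342 + -4.1298, 2.0188 + 5.8979) = (3.4045, 7.9167)
End effector: (3.4045, 7.9167)

Answer: 3.4045 7.9167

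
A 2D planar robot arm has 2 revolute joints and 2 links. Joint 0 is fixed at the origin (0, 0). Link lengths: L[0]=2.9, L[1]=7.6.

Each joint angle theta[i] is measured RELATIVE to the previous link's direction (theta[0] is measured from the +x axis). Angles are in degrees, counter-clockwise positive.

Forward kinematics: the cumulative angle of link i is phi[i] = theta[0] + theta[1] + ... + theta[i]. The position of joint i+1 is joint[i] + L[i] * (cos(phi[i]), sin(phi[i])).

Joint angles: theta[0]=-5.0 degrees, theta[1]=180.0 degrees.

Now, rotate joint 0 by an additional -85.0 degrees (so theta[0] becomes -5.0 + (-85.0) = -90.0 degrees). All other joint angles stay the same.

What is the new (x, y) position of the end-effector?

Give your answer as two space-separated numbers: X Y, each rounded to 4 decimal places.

Answer: 0.0000 4.7000

Derivation:
joint[0] = (0.0000, 0.0000)  (base)
link 0: phi[0] = -90 = -90 deg
  cos(-90 deg) = 0.0000, sin(-90 deg) = -1.0000
  joint[1] = (0.0000, 0.0000) + 2.9 * (0.0000, -1.0000) = (0.0000 + 0.0000, 0.0000 + -2.9000) = (0.0000, -2.9000)
link 1: phi[1] = -90 + 180 = 90 deg
  cos(90 deg) = 0.0000, sin(90 deg) = 1.0000
  joint[2] = (0.0000, -2.9000) + 7.6 * (0.0000, 1.0000) = (0.0000 + 0.0000, -2.9000 + 7.6000) = (0.0000, 4.7000)
End effector: (0.0000, 4.7000)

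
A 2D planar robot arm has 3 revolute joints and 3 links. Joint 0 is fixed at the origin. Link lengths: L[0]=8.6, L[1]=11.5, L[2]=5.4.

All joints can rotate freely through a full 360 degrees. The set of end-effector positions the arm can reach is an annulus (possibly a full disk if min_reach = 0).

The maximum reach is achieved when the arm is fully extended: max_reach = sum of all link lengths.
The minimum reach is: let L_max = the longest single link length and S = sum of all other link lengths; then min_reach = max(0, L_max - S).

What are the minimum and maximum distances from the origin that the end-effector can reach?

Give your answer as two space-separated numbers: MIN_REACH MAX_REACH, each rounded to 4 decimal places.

Answer: 0.0000 25.5000

Derivation:
Link lengths: [8.6, 11.5, 5.4]
max_reach = 8.6 + 11.5 + 5.4 = 25.5
L_max = max([8.6, 11.5, 5.4]) = 11.5
S (sum of others) = 25.5 - 11.5 = 14
min_reach = max(0, 11.5 - 14) = max(0, -2.5) = 0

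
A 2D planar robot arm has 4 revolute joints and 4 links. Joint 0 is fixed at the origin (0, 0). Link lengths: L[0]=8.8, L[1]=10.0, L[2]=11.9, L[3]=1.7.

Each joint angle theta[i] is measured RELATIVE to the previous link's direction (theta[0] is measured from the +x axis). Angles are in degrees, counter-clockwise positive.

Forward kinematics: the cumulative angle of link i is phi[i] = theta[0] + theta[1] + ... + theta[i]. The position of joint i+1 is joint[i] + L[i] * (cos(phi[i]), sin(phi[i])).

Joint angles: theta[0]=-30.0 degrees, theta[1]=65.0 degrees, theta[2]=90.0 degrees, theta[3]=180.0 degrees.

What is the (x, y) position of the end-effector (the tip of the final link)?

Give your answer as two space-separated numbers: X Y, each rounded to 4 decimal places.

Answer: 9.9621 9.6911

Derivation:
joint[0] = (0.0000, 0.0000)  (base)
link 0: phi[0] = -30 = -30 deg
  cos(-30 deg) = 0.8660, sin(-30 deg) = -0.5000
  joint[1] = (0.0000, 0.0000) + 8.8 * (0.8660, -0.5000) = (0.0000 + 7.6210, 0.0000 + -4.4000) = (7.6210, -4.4000)
link 1: phi[1] = -30 + 65 = 35 deg
  cos(35 deg) = 0.8192, sin(35 deg) = 0.5736
  joint[2] = (7.6210, -4.4000) + 10 * (0.8192, 0.5736) = (7.6210 + 8.1915, -4.4000 + 5.7358) = (15.8125, 1.3358)
link 2: phi[2] = -30 + 65 + 90 = 125 deg
  cos(125 deg) = -0.5736, sin(125 deg) = 0.8192
  joint[3] = (15.8125, 1.3358) + 11.9 * (-0.5736, 0.8192) = (15.8125 + -6.8256, 1.3358 + 9.7479) = (8.9870, 11.0837)
link 3: phi[3] = -30 + 65 + 90 + 180 = 305 deg
  cos(305 deg) = 0.5736, sin(305 deg) = -0.8192
  joint[4] = (8.9870, 11.0837) + 1.7 * (0.5736, -0.8192) = (8.9870 + 0.9751, 11.0837 + -1.3926) = (9.9621, 9.6911)
End effector: (9.9621, 9.6911)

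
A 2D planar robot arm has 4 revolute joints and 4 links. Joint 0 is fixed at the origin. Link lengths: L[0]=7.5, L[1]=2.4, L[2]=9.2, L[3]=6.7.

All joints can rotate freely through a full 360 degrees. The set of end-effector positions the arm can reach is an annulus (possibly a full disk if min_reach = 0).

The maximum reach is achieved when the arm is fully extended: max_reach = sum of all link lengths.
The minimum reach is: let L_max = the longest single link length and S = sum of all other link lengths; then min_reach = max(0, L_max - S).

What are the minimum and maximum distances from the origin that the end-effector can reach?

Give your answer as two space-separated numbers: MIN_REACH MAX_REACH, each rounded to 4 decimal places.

Link lengths: [7.5, 2.4, 9.2, 6.7]
max_reach = 7.5 + 2.4 + 9.2 + 6.7 = 25.8
L_max = max([7.5, 2.4, 9.2, 6.7]) = 9.2
S (sum of others) = 25.8 - 9.2 = 16.6
min_reach = max(0, 9.2 - 16.6) = max(0, -7.4) = 0

Answer: 0.0000 25.8000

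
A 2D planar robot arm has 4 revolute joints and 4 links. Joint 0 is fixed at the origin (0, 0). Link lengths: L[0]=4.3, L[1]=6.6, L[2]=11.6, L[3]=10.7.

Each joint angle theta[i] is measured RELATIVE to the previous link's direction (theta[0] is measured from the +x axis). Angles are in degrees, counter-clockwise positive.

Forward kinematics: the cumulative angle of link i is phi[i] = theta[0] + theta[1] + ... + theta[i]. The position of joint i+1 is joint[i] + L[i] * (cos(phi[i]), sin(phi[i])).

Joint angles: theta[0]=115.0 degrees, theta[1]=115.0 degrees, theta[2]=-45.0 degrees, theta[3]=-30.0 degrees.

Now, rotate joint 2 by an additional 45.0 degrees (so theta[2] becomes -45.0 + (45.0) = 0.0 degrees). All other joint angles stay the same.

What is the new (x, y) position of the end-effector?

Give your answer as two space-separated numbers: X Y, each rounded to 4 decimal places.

Answer: -23.5707 -13.7045

Derivation:
joint[0] = (0.0000, 0.0000)  (base)
link 0: phi[0] = 115 = 115 deg
  cos(115 deg) = -0.4226, sin(115 deg) = 0.9063
  joint[1] = (0.0000, 0.0000) + 4.3 * (-0.4226, 0.9063) = (0.0000 + -1.8173, 0.0000 + 3.8971) = (-1.8173, 3.8971)
link 1: phi[1] = 115 + 115 = 230 deg
  cos(230 deg) = -0.6428, sin(230 deg) = -0.7660
  joint[2] = (-1.8173, 3.8971) + 6.6 * (-0.6428, -0.7660) = (-1.8173 + -4.2424, 3.8971 + -5.0559) = (-6.0597, -1.1588)
link 2: phi[2] = 115 + 115 + 0 = 230 deg
  cos(230 deg) = -0.6428, sin(230 deg) = -0.7660
  joint[3] = (-6.0597, -1.1588) + 11.6 * (-0.6428, -0.7660) = (-6.0597 + -7.4563, -1.1588 + -8.8861) = (-13.5160, -10.0449)
link 3: phi[3] = 115 + 115 + 0 + -30 = 200 deg
  cos(200 deg) = -0.9397, sin(200 deg) = -0.3420
  joint[4] = (-13.5160, -10.0449) + 10.7 * (-0.9397, -0.3420) = (-13.5160 + -10.0547, -10.0449 + -3.6596) = (-23.5707, -13.7045)
End effector: (-23.5707, -13.7045)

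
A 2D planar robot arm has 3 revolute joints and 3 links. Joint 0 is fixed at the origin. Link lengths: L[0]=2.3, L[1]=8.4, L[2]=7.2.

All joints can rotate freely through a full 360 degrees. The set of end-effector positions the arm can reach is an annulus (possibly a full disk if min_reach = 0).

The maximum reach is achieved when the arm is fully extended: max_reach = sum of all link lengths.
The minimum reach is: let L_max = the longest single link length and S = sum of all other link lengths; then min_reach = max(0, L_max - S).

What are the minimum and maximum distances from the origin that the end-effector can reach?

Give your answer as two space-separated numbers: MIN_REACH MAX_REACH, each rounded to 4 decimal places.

Link lengths: [2.3, 8.4, 7.2]
max_reach = 2.3 + 8.4 + 7.2 = 17.9
L_max = max([2.3, 8.4, 7.2]) = 8.4
S (sum of others) = 17.9 - 8.4 = 9.5
min_reach = max(0, 8.4 - 9.5) = max(0, -1.1) = 0

Answer: 0.0000 17.9000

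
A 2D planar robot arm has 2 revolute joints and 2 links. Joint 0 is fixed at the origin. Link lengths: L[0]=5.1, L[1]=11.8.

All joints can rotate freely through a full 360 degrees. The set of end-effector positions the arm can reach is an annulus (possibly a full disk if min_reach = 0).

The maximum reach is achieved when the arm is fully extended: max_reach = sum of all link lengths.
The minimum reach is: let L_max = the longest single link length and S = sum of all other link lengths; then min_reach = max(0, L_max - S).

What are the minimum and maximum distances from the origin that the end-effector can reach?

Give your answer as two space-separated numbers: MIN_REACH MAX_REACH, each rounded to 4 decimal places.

Answer: 6.7000 16.9000

Derivation:
Link lengths: [5.1, 11.8]
max_reach = 5.1 + 11.8 = 16.9
L_max = max([5.1, 11.8]) = 11.8
S (sum of others) = 16.9 - 11.8 = 5.1
min_reach = max(0, 11.8 - 5.1) = max(0, 6.7) = 6.7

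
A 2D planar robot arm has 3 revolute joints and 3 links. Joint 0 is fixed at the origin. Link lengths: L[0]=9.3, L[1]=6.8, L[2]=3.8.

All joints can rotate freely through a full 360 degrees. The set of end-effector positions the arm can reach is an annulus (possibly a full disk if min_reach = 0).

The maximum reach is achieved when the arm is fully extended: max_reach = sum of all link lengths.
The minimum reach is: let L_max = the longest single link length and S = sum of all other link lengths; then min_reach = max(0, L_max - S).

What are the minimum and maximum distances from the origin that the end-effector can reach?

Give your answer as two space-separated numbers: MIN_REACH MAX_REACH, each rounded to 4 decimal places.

Link lengths: [9.3, 6.8, 3.8]
max_reach = 9.3 + 6.8 + 3.8 = 19.9
L_max = max([9.3, 6.8, 3.8]) = 9.3
S (sum of others) = 19.9 - 9.3 = 10.6
min_reach = max(0, 9.3 - 10.6) = max(0, -1.3) = 0

Answer: 0.0000 19.9000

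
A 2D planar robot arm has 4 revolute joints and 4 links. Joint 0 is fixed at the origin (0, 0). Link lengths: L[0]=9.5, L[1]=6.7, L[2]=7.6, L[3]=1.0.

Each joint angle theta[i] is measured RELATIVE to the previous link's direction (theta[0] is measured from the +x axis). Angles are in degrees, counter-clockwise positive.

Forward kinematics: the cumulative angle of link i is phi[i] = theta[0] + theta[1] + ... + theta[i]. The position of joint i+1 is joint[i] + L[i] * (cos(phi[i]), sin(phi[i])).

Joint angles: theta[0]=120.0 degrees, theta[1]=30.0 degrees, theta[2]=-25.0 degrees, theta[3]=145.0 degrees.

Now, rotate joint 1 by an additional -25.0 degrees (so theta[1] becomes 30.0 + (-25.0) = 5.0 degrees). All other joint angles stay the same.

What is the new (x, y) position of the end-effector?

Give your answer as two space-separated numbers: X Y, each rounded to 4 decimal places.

Answer: -10.3353 20.2938

Derivation:
joint[0] = (0.0000, 0.0000)  (base)
link 0: phi[0] = 120 = 120 deg
  cos(120 deg) = -0.5000, sin(120 deg) = 0.8660
  joint[1] = (0.0000, 0.0000) + 9.5 * (-0.5000, 0.8660) = (0.0000 + -4.7500, 0.0000 + 8.2272) = (-4.7500, 8.2272)
link 1: phi[1] = 120 + 5 = 125 deg
  cos(125 deg) = -0.5736, sin(125 deg) = 0.8192
  joint[2] = (-4.7500, 8.2272) + 6.7 * (-0.5736, 0.8192) = (-4.7500 + -3.8430, 8.2272 + 5.4883) = (-8.5930, 13.7156)
link 2: phi[2] = 120 + 5 + -25 = 100 deg
  cos(100 deg) = -0.1736, sin(100 deg) = 0.9848
  joint[3] = (-8.5930, 13.7156) + 7.6 * (-0.1736, 0.9848) = (-8.5930 + -1.3197, 13.7156 + 7.4845) = (-9.9127, 21.2001)
link 3: phi[3] = 120 + 5 + -25 + 145 = 245 deg
  cos(245 deg) = -0.4226, sin(245 deg) = -0.9063
  joint[4] = (-9.9127, 21.2001) + 1 * (-0.4226, -0.9063) = (-9.9127 + -0.4226, 21.2001 + -0.9063) = (-10.3353, 20.2938)
End effector: (-10.3353, 20.2938)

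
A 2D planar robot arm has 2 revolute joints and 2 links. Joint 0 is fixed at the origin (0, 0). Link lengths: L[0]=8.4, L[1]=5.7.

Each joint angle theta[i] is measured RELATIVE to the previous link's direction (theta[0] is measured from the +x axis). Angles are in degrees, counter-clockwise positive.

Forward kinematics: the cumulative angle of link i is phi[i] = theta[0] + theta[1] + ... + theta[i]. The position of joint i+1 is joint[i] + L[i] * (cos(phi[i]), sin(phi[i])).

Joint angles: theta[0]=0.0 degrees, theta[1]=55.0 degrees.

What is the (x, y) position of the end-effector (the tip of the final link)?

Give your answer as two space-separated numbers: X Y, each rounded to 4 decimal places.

joint[0] = (0.0000, 0.0000)  (base)
link 0: phi[0] = 0 = 0 deg
  cos(0 deg) = 1.0000, sin(0 deg) = 0.0000
  joint[1] = (0.0000, 0.0000) + 8.4 * (1.0000, 0.0000) = (0.0000 + 8.4000, 0.0000 + 0.0000) = (8.4000, 0.0000)
link 1: phi[1] = 0 + 55 = 55 deg
  cos(55 deg) = 0.5736, sin(55 deg) = 0.8192
  joint[2] = (8.4000, 0.0000) + 5.7 * (0.5736, 0.8192) = (8.4000 + 3.2694, 0.0000 + 4.6692) = (11.6694, 4.6692)
End effector: (11.6694, 4.6692)

Answer: 11.6694 4.6692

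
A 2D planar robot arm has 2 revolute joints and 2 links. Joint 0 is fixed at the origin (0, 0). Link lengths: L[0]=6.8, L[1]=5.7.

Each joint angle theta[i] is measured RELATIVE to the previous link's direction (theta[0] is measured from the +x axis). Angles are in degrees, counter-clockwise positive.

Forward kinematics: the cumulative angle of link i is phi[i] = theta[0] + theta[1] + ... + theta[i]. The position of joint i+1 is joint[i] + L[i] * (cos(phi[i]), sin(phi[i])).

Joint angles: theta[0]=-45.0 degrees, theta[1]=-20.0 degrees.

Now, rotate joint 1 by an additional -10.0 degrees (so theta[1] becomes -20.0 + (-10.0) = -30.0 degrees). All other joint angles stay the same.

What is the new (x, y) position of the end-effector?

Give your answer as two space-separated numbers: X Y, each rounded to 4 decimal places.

Answer: 6.2836 -10.3141

Derivation:
joint[0] = (0.0000, 0.0000)  (base)
link 0: phi[0] = -45 = -45 deg
  cos(-45 deg) = 0.7071, sin(-45 deg) = -0.7071
  joint[1] = (0.0000, 0.0000) + 6.8 * (0.7071, -0.7071) = (0.0000 + 4.8083, 0.0000 + -4.8083) = (4.8083, -4.8083)
link 1: phi[1] = -45 + -30 = -75 deg
  cos(-75 deg) = 0.2588, sin(-75 deg) = -0.9659
  joint[2] = (4.8083, -4.8083) + 5.7 * (0.2588, -0.9659) = (4.8083 + 1.4753, -4.8083 + -5.5058) = (6.2836, -10.3141)
End effector: (6.2836, -10.3141)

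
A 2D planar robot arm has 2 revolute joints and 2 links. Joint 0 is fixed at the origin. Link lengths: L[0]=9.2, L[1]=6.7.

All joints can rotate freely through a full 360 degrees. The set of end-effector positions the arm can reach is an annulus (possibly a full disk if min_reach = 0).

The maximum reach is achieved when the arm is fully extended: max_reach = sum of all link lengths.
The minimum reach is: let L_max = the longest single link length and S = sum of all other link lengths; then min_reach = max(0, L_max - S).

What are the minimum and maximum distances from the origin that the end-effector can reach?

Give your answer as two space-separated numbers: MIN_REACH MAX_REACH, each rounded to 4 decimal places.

Link lengths: [9.2, 6.7]
max_reach = 9.2 + 6.7 = 15.9
L_max = max([9.2, 6.7]) = 9.2
S (sum of others) = 15.9 - 9.2 = 6.7
min_reach = max(0, 9.2 - 6.7) = max(0, 2.5) = 2.5

Answer: 2.5000 15.9000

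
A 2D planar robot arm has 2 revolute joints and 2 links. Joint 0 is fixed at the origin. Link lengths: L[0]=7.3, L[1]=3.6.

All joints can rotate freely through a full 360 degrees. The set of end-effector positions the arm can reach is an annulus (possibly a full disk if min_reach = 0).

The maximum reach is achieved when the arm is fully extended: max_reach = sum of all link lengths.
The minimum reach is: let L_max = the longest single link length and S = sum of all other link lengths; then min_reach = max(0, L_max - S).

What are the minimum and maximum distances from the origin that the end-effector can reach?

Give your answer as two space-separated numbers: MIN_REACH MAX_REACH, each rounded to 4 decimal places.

Answer: 3.7000 10.9000

Derivation:
Link lengths: [7.3, 3.6]
max_reach = 7.3 + 3.6 = 10.9
L_max = max([7.3, 3.6]) = 7.3
S (sum of others) = 10.9 - 7.3 = 3.6
min_reach = max(0, 7.3 - 3.6) = max(0, 3.7) = 3.7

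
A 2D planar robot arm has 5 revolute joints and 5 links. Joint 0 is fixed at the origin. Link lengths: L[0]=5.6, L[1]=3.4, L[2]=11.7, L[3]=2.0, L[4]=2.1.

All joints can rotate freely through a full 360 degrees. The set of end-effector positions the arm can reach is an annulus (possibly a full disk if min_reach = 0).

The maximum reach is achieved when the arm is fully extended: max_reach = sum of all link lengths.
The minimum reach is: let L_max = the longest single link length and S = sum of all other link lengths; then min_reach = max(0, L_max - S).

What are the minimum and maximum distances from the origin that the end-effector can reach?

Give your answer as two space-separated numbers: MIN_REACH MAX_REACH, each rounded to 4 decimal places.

Answer: 0.0000 24.8000

Derivation:
Link lengths: [5.6, 3.4, 11.7, 2.0, 2.1]
max_reach = 5.6 + 3.4 + 11.7 + 2 + 2.1 = 24.8
L_max = max([5.6, 3.4, 11.7, 2.0, 2.1]) = 11.7
S (sum of others) = 24.8 - 11.7 = 13.1
min_reach = max(0, 11.7 - 13.1) = max(0, -1.4) = 0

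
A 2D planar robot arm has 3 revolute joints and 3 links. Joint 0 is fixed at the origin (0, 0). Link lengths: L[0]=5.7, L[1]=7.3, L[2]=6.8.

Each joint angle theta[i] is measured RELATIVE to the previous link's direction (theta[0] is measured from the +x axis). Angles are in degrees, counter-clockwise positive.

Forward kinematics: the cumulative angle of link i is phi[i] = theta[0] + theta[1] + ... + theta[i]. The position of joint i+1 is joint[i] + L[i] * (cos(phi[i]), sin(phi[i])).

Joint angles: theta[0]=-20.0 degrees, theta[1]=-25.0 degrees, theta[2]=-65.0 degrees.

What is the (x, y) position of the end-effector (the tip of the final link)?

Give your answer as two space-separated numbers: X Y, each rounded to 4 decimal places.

joint[0] = (0.0000, 0.0000)  (base)
link 0: phi[0] = -20 = -20 deg
  cos(-20 deg) = 0.9397, sin(-20 deg) = -0.3420
  joint[1] = (0.0000, 0.0000) + 5.7 * (0.9397, -0.3420) = (0.0000 + 5.3562, 0.0000 + -1.9495) = (5.3562, -1.9495)
link 1: phi[1] = -20 + -25 = -45 deg
  cos(-45 deg) = 0.7071, sin(-45 deg) = -0.7071
  joint[2] = (5.3562, -1.9495) + 7.3 * (0.7071, -0.7071) = (5.3562 + 5.1619, -1.9495 + -5.1619) = (10.5181, -7.1114)
link 2: phi[2] = -20 + -25 + -65 = -110 deg
  cos(-110 deg) = -0.3420, sin(-110 deg) = -0.9397
  joint[3] = (10.5181, -7.1114) + 6.8 * (-0.3420, -0.9397) = (10.5181 + -2.3257, -7.1114 + -6.3899) = (8.1924, -13.5013)
End effector: (8.1924, -13.5013)

Answer: 8.1924 -13.5013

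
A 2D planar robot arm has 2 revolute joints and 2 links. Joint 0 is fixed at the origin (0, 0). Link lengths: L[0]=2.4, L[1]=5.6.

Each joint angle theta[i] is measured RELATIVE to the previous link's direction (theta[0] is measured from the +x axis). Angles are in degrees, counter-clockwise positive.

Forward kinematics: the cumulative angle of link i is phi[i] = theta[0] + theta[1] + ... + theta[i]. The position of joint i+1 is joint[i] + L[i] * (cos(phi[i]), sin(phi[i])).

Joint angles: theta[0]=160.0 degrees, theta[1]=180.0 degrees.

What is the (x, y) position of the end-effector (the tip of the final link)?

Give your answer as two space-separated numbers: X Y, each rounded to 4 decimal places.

Answer: 3.0070 -1.0945

Derivation:
joint[0] = (0.0000, 0.0000)  (base)
link 0: phi[0] = 160 = 160 deg
  cos(160 deg) = -0.9397, sin(160 deg) = 0.3420
  joint[1] = (0.0000, 0.0000) + 2.4 * (-0.9397, 0.3420) = (0.0000 + -2.2553, 0.0000 + 0.8208) = (-2.2553, 0.8208)
link 1: phi[1] = 160 + 180 = 340 deg
  cos(340 deg) = 0.9397, sin(340 deg) = -0.3420
  joint[2] = (-2.2553, 0.8208) + 5.6 * (0.9397, -0.3420) = (-2.2553 + 5.2623, 0.8208 + -1.9153) = (3.0070, -1.0945)
End effector: (3.0070, -1.0945)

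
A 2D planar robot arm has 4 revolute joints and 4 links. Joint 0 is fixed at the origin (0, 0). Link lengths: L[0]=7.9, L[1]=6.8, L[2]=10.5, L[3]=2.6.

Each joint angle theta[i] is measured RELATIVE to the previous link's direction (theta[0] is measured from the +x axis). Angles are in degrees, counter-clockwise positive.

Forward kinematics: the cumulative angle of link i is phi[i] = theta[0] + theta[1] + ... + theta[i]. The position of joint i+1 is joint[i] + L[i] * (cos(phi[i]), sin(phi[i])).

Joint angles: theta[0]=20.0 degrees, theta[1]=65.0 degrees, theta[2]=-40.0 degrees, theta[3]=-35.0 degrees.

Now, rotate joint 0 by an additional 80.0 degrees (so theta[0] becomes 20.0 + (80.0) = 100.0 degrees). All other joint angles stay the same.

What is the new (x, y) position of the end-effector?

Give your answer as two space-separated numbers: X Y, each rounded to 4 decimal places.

joint[0] = (0.0000, 0.0000)  (base)
link 0: phi[0] = 100 = 100 deg
  cos(100 deg) = -0.1736, sin(100 deg) = 0.9848
  joint[1] = (0.0000, 0.0000) + 7.9 * (-0.1736, 0.9848) = (0.0000 + -1.3718, 0.0000 + 7.7800) = (-1.3718, 7.7800)
link 1: phi[1] = 100 + 65 = 165 deg
  cos(165 deg) = -0.9659, sin(165 deg) = 0.2588
  joint[2] = (-1.3718, 7.7800) + 6.8 * (-0.9659, 0.2588) = (-1.3718 + -6.5683, 7.7800 + 1.7600) = (-7.9401, 9.5400)
link 2: phi[2] = 100 + 65 + -40 = 125 deg
  cos(125 deg) = -0.5736, sin(125 deg) = 0.8192
  joint[3] = (-7.9401, 9.5400) + 10.5 * (-0.5736, 0.8192) = (-7.9401 + -6.0226, 9.5400 + 8.6011) = (-13.9627, 18.1410)
link 3: phi[3] = 100 + 65 + -40 + -35 = 90 deg
  cos(90 deg) = 0.0000, sin(90 deg) = 1.0000
  joint[4] = (-13.9627, 18.1410) + 2.6 * (0.0000, 1.0000) = (-13.9627 + 0.0000, 18.1410 + 2.6000) = (-13.9627, 20.7410)
End effector: (-13.9627, 20.7410)

Answer: -13.9627 20.7410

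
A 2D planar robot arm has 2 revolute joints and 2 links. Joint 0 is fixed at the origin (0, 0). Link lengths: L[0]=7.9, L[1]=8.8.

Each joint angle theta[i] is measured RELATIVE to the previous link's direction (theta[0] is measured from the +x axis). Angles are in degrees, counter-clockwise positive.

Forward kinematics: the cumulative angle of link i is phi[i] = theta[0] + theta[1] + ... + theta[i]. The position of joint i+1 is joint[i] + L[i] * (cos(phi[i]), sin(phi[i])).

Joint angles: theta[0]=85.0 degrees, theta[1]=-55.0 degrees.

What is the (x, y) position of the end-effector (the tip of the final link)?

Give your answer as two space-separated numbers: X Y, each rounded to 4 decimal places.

joint[0] = (0.0000, 0.0000)  (base)
link 0: phi[0] = 85 = 85 deg
  cos(85 deg) = 0.0872, sin(85 deg) = 0.9962
  joint[1] = (0.0000, 0.0000) + 7.9 * (0.0872, 0.9962) = (0.0000 + 0.6885, 0.0000 + 7.8699) = (0.6885, 7.8699)
link 1: phi[1] = 85 + -55 = 30 deg
  cos(30 deg) = 0.8660, sin(30 deg) = 0.5000
  joint[2] = (0.6885, 7.8699) + 8.8 * (0.8660, 0.5000) = (0.6885 + 7.6210, 7.8699 + 4.4000) = (8.3096, 12.2699)
End effector: (8.3096, 12.2699)

Answer: 8.3096 12.2699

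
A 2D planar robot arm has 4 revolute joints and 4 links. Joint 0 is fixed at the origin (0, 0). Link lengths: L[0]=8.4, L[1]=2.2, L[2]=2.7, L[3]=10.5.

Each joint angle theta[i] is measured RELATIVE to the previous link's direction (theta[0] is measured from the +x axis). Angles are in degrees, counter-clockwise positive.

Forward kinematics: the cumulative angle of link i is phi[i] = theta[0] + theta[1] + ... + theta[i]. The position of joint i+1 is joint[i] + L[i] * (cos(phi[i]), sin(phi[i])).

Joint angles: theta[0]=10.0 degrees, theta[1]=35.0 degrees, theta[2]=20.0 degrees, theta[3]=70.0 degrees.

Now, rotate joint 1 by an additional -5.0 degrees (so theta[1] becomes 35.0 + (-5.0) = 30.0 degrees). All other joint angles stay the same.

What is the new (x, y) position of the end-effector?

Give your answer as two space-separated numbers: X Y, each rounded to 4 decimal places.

joint[0] = (0.0000, 0.0000)  (base)
link 0: phi[0] = 10 = 10 deg
  cos(10 deg) = 0.9848, sin(10 deg) = 0.1736
  joint[1] = (0.0000, 0.0000) + 8.4 * (0.9848, 0.1736) = (0.0000 + 8.2724, 0.0000 + 1.4586) = (8.2724, 1.4586)
link 1: phi[1] = 10 + 30 = 40 deg
  cos(40 deg) = 0.7660, sin(40 deg) = 0.6428
  joint[2] = (8.2724, 1.4586) + 2.2 * (0.7660, 0.6428) = (8.2724 + 1.6853, 1.4586 + 1.4141) = (9.9577, 2.8728)
link 2: phi[2] = 10 + 30 + 20 = 60 deg
  cos(60 deg) = 0.5000, sin(60 deg) = 0.8660
  joint[3] = (9.9577, 2.8728) + 2.7 * (0.5000, 0.8660) = (9.9577 + 1.3500, 2.8728 + 2.3383) = (11.3077, 5.2110)
link 3: phi[3] = 10 + 30 + 20 + 70 = 130 deg
  cos(130 deg) = -0.6428, sin(130 deg) = 0.7660
  joint[4] = (11.3077, 5.2110) + 10.5 * (-0.6428, 0.7660) = (11.3077 + -6.7493, 5.2110 + 8.0435) = (4.5584, 13.2545)
End effector: (4.5584, 13.2545)

Answer: 4.5584 13.2545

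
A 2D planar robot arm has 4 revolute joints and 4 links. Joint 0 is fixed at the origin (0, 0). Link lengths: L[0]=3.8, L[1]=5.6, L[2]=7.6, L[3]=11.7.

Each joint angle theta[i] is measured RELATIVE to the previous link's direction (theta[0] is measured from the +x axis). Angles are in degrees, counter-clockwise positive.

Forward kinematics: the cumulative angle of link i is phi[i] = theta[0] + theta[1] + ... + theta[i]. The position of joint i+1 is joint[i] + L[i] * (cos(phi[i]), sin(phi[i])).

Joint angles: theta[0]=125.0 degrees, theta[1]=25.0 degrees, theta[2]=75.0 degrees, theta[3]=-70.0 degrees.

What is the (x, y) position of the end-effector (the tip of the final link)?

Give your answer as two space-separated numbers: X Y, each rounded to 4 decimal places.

joint[0] = (0.0000, 0.0000)  (base)
link 0: phi[0] = 125 = 125 deg
  cos(125 deg) = -0.5736, sin(125 deg) = 0.8192
  joint[1] = (0.0000, 0.0000) + 3.8 * (-0.5736, 0.8192) = (0.0000 + -2.1796, 0.0000 + 3.1128) = (-2.1796, 3.1128)
link 1: phi[1] = 125 + 25 = 150 deg
  cos(150 deg) = -0.8660, sin(150 deg) = 0.5000
  joint[2] = (-2.1796, 3.1128) + 5.6 * (-0.8660, 0.5000) = (-2.1796 + -4.8497, 3.1128 + 2.8000) = (-7.0293, 5.9128)
link 2: phi[2] = 125 + 25 + 75 = 225 deg
  cos(225 deg) = -0.7071, sin(225 deg) = -0.7071
  joint[3] = (-7.0293, 5.9128) + 7.6 * (-0.7071, -0.7071) = (-7.0293 + -5.3740, 5.9128 + -5.3740) = (-12.4033, 0.5388)
link 3: phi[3] = 125 + 25 + 75 + -70 = 155 deg
  cos(155 deg) = -0.9063, sin(155 deg) = 0.4226
  joint[4] = (-12.4033, 0.5388) + 11.7 * (-0.9063, 0.4226) = (-12.4033 + -10.6038, 0.5388 + 4.9446) = (-23.0071, 5.4834)
End effector: (-23.0071, 5.4834)

Answer: -23.0071 5.4834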